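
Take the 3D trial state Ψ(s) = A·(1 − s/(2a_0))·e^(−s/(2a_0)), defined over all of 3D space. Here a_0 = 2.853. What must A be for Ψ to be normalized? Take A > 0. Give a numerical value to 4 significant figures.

A ≈ 0.04139

Require ∫ |Ψ|² 4πs² ds = 1 over the whole domain.
The angular integral contributes 4π, leaving ∫₀^∞ s²|Ψ|² ds.
Using ∫₀^∞ sⁿ e^(−αs) ds = n!/αⁿ⁺¹, with Ψ = A·(1 − s/(2a_0))·e^(−s/(2a_0)), the integral evaluates to A²·[8·π·a_0^3].
So A² = (8·π·a_0^3)^(−1).
Plugging in a_0 = 2.853 yields A = 0.041393.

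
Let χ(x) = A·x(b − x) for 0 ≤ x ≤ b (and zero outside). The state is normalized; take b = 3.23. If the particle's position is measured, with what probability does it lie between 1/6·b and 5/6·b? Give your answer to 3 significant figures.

|χ|² is the probability density, so P = ∫_{1/6·b}^{5/6·b} |χ|² dx.
Since A² = 1/(b^5/30), this is the region integral divided by the full normalization integral.
Substituting u = x/b, A² and the length scale cancel in the ratio: P = ∫_{1/6}^{5/6} u^2·(1 - u)^2 du / ∫_{0}^{1} u^2·(1 - u)^2 du.
With ∫ u^2·(1 - u)^2 du = u^3·(6·u^2 - 15·u + 10)/30 + C, the region integral is 301/9720 and the full one is 1/30.
Evaluating gives P = 301/324.

P ≈ 0.929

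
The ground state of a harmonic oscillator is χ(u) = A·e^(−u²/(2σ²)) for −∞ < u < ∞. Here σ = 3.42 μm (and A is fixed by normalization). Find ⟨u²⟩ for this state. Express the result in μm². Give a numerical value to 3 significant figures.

The expectation value is the |χ|²-weighted average of u^2: ∫ u^2|χ|² du.
Evaluating both integrals, ⟨u²⟩ = σ^2/2.
Putting σ = 3.42 gives 5.848.

⟨u^2⟩ ≈ 5.85 μm^2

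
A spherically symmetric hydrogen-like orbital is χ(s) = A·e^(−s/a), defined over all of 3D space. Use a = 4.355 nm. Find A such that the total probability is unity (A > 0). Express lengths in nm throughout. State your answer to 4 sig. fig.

Require ∫ |χ|² 4πs² ds = 1 over the whole domain.
With ∫₀^∞ s^2 e^(−αs) ds = 2!/α^3, with χ = A·e^(−s/a), the integral evaluates to A²·[π·a^3].
Hence A² = 1/[π·a^3].
With a = 4.355: A² = 0.0038538 and A = 0.062079.

A ≈ 0.06208 nm^(-3/2)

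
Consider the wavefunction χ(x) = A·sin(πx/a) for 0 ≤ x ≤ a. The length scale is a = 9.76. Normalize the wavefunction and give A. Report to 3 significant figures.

A ≈ 0.453

We need A² ∫|f|² dx = 1, taking the integral from 0 to a.
With ∫₀^a sin²(nπx/a) dx = a/2, ∫|χ|² dx = A²·(a/2).
Setting this equal to 1 gives A² = 1/(a/2).
With a = 9.76: A² = 0.2049 and A = 0.4527.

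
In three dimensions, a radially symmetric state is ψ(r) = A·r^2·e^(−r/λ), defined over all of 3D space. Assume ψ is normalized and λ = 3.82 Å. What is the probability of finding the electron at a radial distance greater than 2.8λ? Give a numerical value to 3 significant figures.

P ≈ 0.670

With dV = 4πr²dr, the probability is ∫|ψ|² dV over r > 2.8λ.
A² is fixed by ∫₀^∞ 4πr²|ψ|² dr = 1, i.e. A² = (45·π·λ^7/2)^(−1).
In terms of u = r/λ (A², 4π and the length scale all cancel between numerator and denominator), P = [∫_{2.8}^{∞} u^6·e^(-2·u) du] / [∫_{0}^{∞} u^6·e^(-2·u) du].
An antiderivative of u^6·e^(-2·u) is -(4·u^6 + 12·u^5 + 30·u^4 + 60·u^3 + 90·u^2 + 90·u + 45)·e^(-2·u)/8; evaluating from 2.8 to ∞ gives ≈ 3.7702, while the full integral is 45/8.
The region integral divided by the full integral gives P = 0.6703.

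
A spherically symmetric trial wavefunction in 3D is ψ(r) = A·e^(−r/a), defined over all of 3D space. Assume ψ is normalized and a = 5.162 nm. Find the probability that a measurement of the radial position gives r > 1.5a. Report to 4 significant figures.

Integrate the radial probability density 4πr²|ψ|² over r > 1.5a.
Normalization gives A² = 1/(π·a^3).
Let u = r/a; then A², 4π and the length scale all cancel, so P = ∫_{1.5}^{∞} u^2·e^(-2·u) du ÷ ∫_{0}^{∞} u^2·e^(-2·u) du.
With ∫ u^2·e^(-2·u) du = -(2·u^2 + 2·u + 1)·e^(-2·u)/4 + C, the region integral is 17·e^(-3)/8 and the full one is 1/4.
Taking the ratio yields P = 0.42319.

P ≈ 0.4232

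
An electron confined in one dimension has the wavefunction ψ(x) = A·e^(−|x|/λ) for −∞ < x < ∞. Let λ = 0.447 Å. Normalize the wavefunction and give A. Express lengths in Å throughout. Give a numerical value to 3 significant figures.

We need A² ∫|f|² dx = 1, taking the integral from −∞ to ∞.
With ∫₀^∞ x^0 e^(−αx) dx = 0!/α^1, with ψ = A·e^(−|x|/λ), the integral evaluates to A²·[λ].
So A² = (λ)^(−1).
Plugging in λ = 0.447 yields A = 1.496.

A ≈ 1.50 Å^(-1/2)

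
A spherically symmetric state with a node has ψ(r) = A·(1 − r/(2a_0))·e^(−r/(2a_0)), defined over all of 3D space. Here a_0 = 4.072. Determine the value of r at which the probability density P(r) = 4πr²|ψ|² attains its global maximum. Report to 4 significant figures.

r ≈ 21.32

Set d/dr [P(r) = 4πr²|ψ|²] = 0 and solve for r > 0.
Solving yields r = a_0·(√(5) + 3).
With a_0 = 4.072, the most probable radial distance is 21.321.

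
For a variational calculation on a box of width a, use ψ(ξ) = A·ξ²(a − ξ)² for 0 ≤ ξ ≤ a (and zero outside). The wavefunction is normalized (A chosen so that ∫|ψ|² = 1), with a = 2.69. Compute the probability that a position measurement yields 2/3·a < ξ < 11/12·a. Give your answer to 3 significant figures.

The probability is P = ∫ |ψ|² dξ over [2/3·a, 11/12·a].
With A² fixed by ∫|ψ|² = 1, i.e. A² = (a^9/630)^(−1), substitute and integrate.
In terms of u = ξ/a (A² and the length scale cancel between numerator and denominator), P = [∫_{2/3}^{11/12} u^4·(1 - u)^4 du] / [∫_{0}^{1} u^4·(1 - u)^4 du].
An antiderivative of u^4·(1 - u)^4 is u^5·(70·u^4 - 315·u^3 + 540·u^2 - 420·u + 126)/630; evaluating from 2/3 to 11/12 gives ≈ 0.00022931, while the full integral is 1/630.
This works out to P = 0.1445.

P ≈ 0.144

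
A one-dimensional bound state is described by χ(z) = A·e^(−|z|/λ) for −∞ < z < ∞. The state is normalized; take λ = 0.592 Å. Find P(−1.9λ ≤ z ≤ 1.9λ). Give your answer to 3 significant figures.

P ≈ 0.978

P = ∫_{−1.9λ}^{1.9λ} |χ(z)|² dz.
Since A² = 1/(λ), this is the region integral divided by the full normalization integral.
Both integrals are even about z = 0, so only the z ≥ 0 halves are needed (the factors of 2 cancel). Substituting u = z/λ, A² and the length scale cancel in the ratio: P = ∫_{0}^{1.9} e^(-2·u) du / ∫_{0}^{∞} e^(-2·u) du.
With ∫ e^(-2·u) du = -e^(-2·u)/2 + C, the region integral is 1/2 - e^(-19/5)/2 and the full one is 1/2.
Evaluating gives P = 0.9776.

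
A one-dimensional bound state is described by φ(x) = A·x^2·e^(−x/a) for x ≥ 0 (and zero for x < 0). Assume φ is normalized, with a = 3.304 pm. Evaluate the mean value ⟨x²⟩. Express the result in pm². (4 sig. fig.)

⟨x^2⟩ ≈ 81.87 pm^2

⟨x²⟩ = ∫ x^2 |φ|² dx over the full domain.
With ∫₀^∞ x^6 e^(−αx) dx = 6!/α^7, the ratio of the moment integral to the normalization integral gives ⟨x²⟩ = 15·a^2/2.
Putting a = 3.304 gives 81.873.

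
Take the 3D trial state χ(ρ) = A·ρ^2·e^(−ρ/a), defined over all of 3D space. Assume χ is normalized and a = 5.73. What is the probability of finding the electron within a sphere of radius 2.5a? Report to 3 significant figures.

With dV = 4πρ²dρ, the probability is ∫|χ|² dV over ρ ≤ 2.5a.
A² is fixed by ∫₀^∞ 4πρ²|χ|² dρ = 1, i.e. A² = (45·π·a^7/2)^(−1).
Let u = ρ/a; then A², 4π and the length scale all cancel, so P = ∫_{0}^{2.5} u^6·e^(-2·u) du ÷ ∫_{0}^{∞} u^6·e^(-2·u) du.
Using ∫ u^6·e^(-2·u) du = -(4·u^6 + 12·u^5 + 30·u^4 + 60·u^3 + 90·u^2 + 90·u + 45)·e^(-2·u)/8, the numerator is ≈ 1.3377 and the denominator is 45/8.
This evaluates to P = 0.2378.

P ≈ 0.238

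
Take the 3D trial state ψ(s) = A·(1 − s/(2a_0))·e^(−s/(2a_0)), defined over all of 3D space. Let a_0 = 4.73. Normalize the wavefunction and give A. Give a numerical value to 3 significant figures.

A ≈ 0.0194

Require ∫ |ψ|² 4πs² ds = 1 over the whole domain.
In 3D with spherical symmetry the volume element is 4πs² ds.
Recall ∫₀^∞ s^m e^(−s/β) ds = m!·β^(m+1), carrying out the integral gives A² · 8·π·a_0^3.
Setting this equal to 1 gives A² = 1/(8·π·a_0^3).
Substituting a_0 = 4.73 gives A² = 0.0003760, so A = 0.01939.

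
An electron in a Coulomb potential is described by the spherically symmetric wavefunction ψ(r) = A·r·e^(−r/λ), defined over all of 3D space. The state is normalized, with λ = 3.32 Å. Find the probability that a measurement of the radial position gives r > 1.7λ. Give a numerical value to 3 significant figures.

With dV = 4πr²dr, the probability is ∫|ψ|² dV over r > 1.7λ.
Normalization gives A² = 1/(3·π·λ^5).
Let u = r/λ; then A², 4π and the length scale all cancel, so P = ∫_{1.7}^{∞} u^4·e^(-2·u) du ÷ ∫_{0}^{∞} u^4·e^(-2·u) du.
With ∫ u^4·e^(-2·u) du = -(u^4/2 + u^3 + 3·u^2/2 + 3·u/2 + 3/4)·e^(-2·u) + C, the region integral is ≈ 0.55814 and the full one is 3/4.
Taking the ratio yields P = 0.7442.

P ≈ 0.744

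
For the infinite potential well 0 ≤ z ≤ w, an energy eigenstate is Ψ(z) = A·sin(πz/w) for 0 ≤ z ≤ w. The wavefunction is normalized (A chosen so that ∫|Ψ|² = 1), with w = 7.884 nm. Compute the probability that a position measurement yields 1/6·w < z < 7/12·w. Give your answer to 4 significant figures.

P = ∫_{1/6·w}^{7/12·w} |Ψ(z)|² dz.
The normalization integral ∫|Ψ|²dz over the whole domain equals w/2·A², and A² cancels in the ratio.
Substituting u = z/w, A² and the length scale cancel in the ratio: P = ∫_{1/6}^{7/12} sin(π·u)^2 du / ∫_{0}^{1} sin(π·u)^2 du.
Using ∫ sin(π·u)^2 du = u/2 - sin(2·π·u)/(4·π), the numerator is 1/(8·π) + √(3)/(8·π) + 5/24 and the denominator is 1/2.
Evaluating gives P = (3 + 3·√(3) + 5·π)/(12·π).

P ≈ 0.6341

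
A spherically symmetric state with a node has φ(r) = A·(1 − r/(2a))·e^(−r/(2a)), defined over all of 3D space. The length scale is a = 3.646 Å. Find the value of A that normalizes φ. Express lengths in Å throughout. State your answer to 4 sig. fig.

Require ∫ |φ|² 4πr² dr = 1 over the whole domain.
The angular integral contributes 4π, leaving ∫₀^∞ r²|φ|² dr.
∫|φ|² 4πr² dr = A²·(8·π·a^3).
Hence A² = 1/[8·π·a^3].
With a = 3.646: A² = 0.00082094 and A = 0.028652.

A ≈ 0.02865 Å^(-3/2)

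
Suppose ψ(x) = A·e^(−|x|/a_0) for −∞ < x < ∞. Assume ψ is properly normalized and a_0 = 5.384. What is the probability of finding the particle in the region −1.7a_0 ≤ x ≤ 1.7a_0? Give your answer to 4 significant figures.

P = ∫_{−1.7a_0}^{1.7a_0} |ψ(x)|² dx.
With A² fixed by ∫|ψ|² = 1, i.e. A² = (a_0)^(−1), substitute and integrate.
By symmetry take twice the x ≥ 0 contribution in numerator and denominator; the 2's cancel. In terms of u = x/a_0 (A² and the length scale cancel between numerator and denominator), P = [∫_{0}^{1.7} e^(-2·u) du] / [∫_{0}^{∞} e^(-2·u) du].
With ∫ e^(-2·u) du = -e^(-2·u)/2 + C, the region integral is 1/2 - e^(-17/5)/2 and the full one is 1/2.
Taking the ratio, P = 0.96663.

P ≈ 0.9666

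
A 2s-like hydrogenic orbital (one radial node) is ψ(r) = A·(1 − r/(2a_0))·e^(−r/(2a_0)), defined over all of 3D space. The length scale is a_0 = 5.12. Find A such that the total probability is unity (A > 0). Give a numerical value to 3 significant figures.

A ≈ 0.0172

The normalization condition is ∫|ψ|² 4πr² dr = 1 from 0 to ∞.
Using ∫₀^∞ rⁿ e^(−αr) dr = n!/αⁿ⁺¹, with ψ = A·(1 − r/(2a_0))·e^(−r/(2a_0)), the integral evaluates to A²·[8·π·a_0^3].
Setting this equal to 1 gives A² = 1/(8·π·a_0^3).
With a_0 = 5.12: A² = 0.0002964 and A = 0.01722.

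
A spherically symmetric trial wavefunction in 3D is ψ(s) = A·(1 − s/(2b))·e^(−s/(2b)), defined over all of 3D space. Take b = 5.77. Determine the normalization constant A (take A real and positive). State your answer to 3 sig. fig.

A ≈ 0.0144

The normalization condition is ∫|ψ|² 4πs² ds = 1 from 0 to ∞.
With ∫₀^∞ s^4 e^(−αs) ds = 4!/α^5, with ψ = A·(1 − s/(2b))·e^(−s/(2b)), the integral evaluates to A²·[8·π·b^3].
Setting this equal to 1 gives A² = 1/(8·π·b^3).
With b = 5.77: A² = 0.0002071 and A = 0.01439.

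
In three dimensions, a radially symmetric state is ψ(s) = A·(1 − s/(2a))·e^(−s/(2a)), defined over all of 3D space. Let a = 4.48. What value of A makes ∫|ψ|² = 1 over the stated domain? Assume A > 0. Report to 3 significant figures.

A ≈ 0.0210

We need A² ∫|f|² 4πs² ds = 1, taking the integral from 0 to ∞.
With ∫₀^∞ s^4 e^(−αs) ds = 4!/α^5, with ψ = A·(1 − s/(2a))·e^(−s/(2a)), the integral evaluates to A²·[8·π·a^3].
Setting this equal to 1 gives A² = 1/(8·π·a^3).
Plugging in a = 4.48 yields A = 0.02104.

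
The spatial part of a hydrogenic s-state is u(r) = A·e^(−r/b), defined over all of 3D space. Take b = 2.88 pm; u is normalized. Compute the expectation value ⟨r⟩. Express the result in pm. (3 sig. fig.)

The expectation value is the |u|²-weighted average of r: ∫ r|u|² 4πr² dr.
The ratio of the moment integral to the normalization integral gives ⟨r⟩ = 3·b/2.
Putting b = 2.88 gives 4.320.

⟨r⟩ ≈ 4.32 pm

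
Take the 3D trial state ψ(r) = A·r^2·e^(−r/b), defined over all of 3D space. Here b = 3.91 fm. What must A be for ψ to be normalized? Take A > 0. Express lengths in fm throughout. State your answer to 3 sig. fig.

Require ∫ |ψ|² 4πr² dr = 1 over the whole domain.
With ∫₀^∞ r^6 e^(−αr) dr = 6!/α^7, carrying out the integral gives A² · 45·π·b^7/2.
Plugging in b = 3.91 yields A = 0.001006.

A ≈ 0.00101 fm^(-7/2)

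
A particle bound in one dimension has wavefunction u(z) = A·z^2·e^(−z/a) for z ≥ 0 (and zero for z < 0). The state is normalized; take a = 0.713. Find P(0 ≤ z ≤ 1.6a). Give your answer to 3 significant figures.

P ≈ 0.219

P = ∫_{0}^{1.6a} |u(z)|² dz.
With A² fixed by ∫|u|² = 1, i.e. A² = (3·a^5/4)^(−1), substitute and integrate.
Substituting t = z/a, A² and the length scale cancel in the ratio: P = ∫_{0}^{1.6} t^4·e^(-2·t) dt / ∫_{0}^{∞} t^4·e^(-2·t) dt.
With ∫ t^4·e^(-2·t) dt = -(t^4/2 + t^3 + 3·t^2/2 + 3·t/2 + 3/4)·e^(-2·t) + C, the region integral is ≈ 0.16454 and the full one is 3/4.
Taking the ratio, P = 0.2194.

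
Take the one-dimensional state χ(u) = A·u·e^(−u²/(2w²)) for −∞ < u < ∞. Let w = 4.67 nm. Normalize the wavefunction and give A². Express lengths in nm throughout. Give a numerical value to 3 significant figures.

A^2 ≈ 0.0111 nm^(-3)

We need A² ∫|f|² du = 1, taking the integral from −∞ to ∞.
With χ = A·u·e^(−u²/(2w²)), the integral evaluates to A²·[√(π)·w^3/2].
So A² = (√(π)·w^3/2)^(−1).
Plugging in w = 4.67 yields A = 0.1053.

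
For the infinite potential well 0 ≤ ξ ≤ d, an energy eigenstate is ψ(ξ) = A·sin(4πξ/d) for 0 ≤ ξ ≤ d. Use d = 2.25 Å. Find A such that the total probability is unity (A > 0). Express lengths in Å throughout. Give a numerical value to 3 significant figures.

A ≈ 0.943 Å^(-1/2)

We need A² ∫|f|² dξ = 1, taking the integral from 0 to d.
With ψ = A·sin(4πξ/d), the integral evaluates to A²·[d/2].
Hence A² = 1/[d/2].
With d = 2.25: A² = 0.8889 and A = 0.9428.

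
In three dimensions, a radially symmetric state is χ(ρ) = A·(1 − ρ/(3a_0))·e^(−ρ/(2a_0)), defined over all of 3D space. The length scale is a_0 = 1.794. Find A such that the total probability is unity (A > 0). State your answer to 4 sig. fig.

A ≈ 0.1438

We need A² ∫|f|² 4πρ² dρ = 1, taking the integral from 0 to ∞.
In 3D with spherical symmetry the volume element is 4πρ² dρ.
With χ = A·(1 − ρ/(3a_0))·e^(−ρ/(2a_0)), the integral evaluates to A²·[8·π·a_0^3/3].
So A² = (8·π·a_0^3/3)^(−1).
Plugging in a_0 = 1.794 yields A = 0.14378.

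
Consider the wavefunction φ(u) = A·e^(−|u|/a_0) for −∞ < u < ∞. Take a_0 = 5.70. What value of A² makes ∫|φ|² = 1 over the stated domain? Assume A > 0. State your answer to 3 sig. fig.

A^2 ≈ 0.175

Require ∫ |φ|² du = 1 over the whole domain.
The integral (without the A² prefactor) comes out to a_0.
Plugging in a_0 = 5.70 yields A = 0.4189.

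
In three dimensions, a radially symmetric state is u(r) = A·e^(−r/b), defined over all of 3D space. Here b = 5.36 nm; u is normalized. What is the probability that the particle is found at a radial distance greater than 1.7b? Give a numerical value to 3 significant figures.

P ≈ 0.340

Integrate the radial probability density 4πr²|u|² over r > 1.7b.
Normalization gives A² = 1/(π·b^3).
In terms of t = r/b (A², 4π and the length scale all cancel between numerator and denominator), P = [∫_{1.7}^{∞} t^2·e^(-2·t) dt] / [∫_{0}^{∞} t^2·e^(-2·t) dt].
Using ∫ t^2·e^(-2·t) dt = -(2·t^2 + 2·t + 1)·e^(-2·t)/4, the numerator is 509·e^(-17/5)/200 and the denominator is 1/4.
The region integral divided by the full integral gives P = 0.3397.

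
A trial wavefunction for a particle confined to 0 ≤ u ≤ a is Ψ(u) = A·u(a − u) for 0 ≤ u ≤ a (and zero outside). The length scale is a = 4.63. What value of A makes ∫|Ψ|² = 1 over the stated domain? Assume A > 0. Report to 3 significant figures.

The normalization condition is ∫|Ψ|² du = 1 from 0 to a.
Carrying out the integral gives A² · a^5/30.
Hence A² = 1/[a^5/30].
Plugging in a = 4.63 yields A = 0.1187.

A ≈ 0.119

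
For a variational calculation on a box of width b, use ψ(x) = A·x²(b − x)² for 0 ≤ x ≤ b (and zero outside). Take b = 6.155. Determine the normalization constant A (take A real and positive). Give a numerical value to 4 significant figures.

Normalization requires ∫|ψ|² dx = 1, integrated from 0 to b.
∫|ψ|² dx = A²·(b^9/630).
So A² = (b^9/630)^(−1).
Plugging in b = 6.155 yields A = 0.0070493.

A ≈ 0.007049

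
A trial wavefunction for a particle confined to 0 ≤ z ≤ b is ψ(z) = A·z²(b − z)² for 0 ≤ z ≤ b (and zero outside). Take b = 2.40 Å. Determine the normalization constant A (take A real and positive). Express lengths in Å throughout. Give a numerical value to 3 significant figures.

A ≈ 0.488 Å^(-9/2)

The normalization condition is ∫|ψ|² dz = 1 from 0 to b.
Expanding the polynomial and integrating term by term, with ψ = A·z²(b − z)², the integral evaluates to A²·[b^9/630].
Hence A² = 1/[b^9/630].
Substituting b = 2.40 gives A² = 0.2385, so A = 0.4883.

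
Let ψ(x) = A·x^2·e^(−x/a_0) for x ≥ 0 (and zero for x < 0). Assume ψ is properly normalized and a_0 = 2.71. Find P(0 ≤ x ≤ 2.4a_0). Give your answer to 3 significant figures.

P ≈ 0.524

The probability is P = ∫ |ψ|² dx over [0, 2.4a_0].
The normalization integral ∫|ψ|²dx over the whole domain equals 3·a_0^5/4·A², and A² cancels in the ratio.
Substituting u = x/a_0, A² and the length scale cancel in the ratio: P = ∫_{0}^{2.4} u^4·e^(-2·u) du / ∫_{0}^{∞} u^4·e^(-2·u) du.
With ∫ u^4·e^(-2·u) du = -(u^4/2 + u^3 + 3·u^2/2 + 3·u/2 + 3/4)·e^(-2·u) + C, the region integral is ≈ 0.39281 and the full one is 3/4.
Evaluating gives P = 0.5237.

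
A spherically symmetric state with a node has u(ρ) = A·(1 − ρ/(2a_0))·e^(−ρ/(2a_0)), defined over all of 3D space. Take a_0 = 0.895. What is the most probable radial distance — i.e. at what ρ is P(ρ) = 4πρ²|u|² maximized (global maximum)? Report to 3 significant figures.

ρ ≈ 4.69

Set d/dρ [P(ρ) = 4πρ²|u|²] = 0 and solve for ρ > 0.
Solving yields ρ = a_0·(√(5) + 3).
With a_0 = 0.895, the most probable radial distance is 4.686.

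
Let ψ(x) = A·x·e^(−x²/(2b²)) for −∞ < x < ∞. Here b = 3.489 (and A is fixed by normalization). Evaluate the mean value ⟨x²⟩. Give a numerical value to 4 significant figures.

⟨x^2⟩ ≈ 18.26

By definition ⟨x²⟩ = ∫ x^2 |ψ(x)|² dx.
Evaluating both integrals, ⟨x²⟩ = 3·b^2/2.
Putting b = 3.489 gives 18.260.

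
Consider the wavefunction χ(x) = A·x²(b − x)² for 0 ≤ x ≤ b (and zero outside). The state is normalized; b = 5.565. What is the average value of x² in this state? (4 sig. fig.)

⟨x^2⟩ ≈ 8.446

By definition ⟨x²⟩ = ∫ x^2 |χ(x)|² dx.
Evaluating both integrals, ⟨x²⟩ = 3·b^2/11.
Putting b = 5.565 gives 8.4462.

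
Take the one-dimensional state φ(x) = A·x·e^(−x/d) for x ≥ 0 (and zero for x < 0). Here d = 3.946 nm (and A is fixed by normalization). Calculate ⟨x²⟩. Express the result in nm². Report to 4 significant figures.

The expectation value is the |φ|²-weighted average of x^2: ∫ x^2|φ|² dx.
Recall ∫₀^∞ x^m e^(−x/β) dx = m!·β^(m+1), evaluating both integrals, ⟨x²⟩ = 3·d^2.
Putting d = 3.946 gives 46.713.

⟨x^2⟩ ≈ 46.71 nm^2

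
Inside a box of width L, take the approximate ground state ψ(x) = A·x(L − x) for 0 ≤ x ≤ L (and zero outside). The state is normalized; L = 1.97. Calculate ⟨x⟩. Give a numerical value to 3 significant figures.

⟨x⟩ ≈ 0.985

By definition ⟨x⟩ = ∫ x |ψ(x)|² dx.
Expanding the polynomial and integrating term by term, since the A² factors cancel between numerator and denominator, ⟨x⟩ = L/2.
Putting L = 1.97 gives 0.9850.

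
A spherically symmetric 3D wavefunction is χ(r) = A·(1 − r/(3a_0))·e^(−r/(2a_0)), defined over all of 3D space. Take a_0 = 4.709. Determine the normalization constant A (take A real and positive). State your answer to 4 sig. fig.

A ≈ 0.03381

Normalization requires ∫|χ|² 4πr² dr = 1, integrated from 0 to ∞.
(Spherical symmetry: dV = 4πr² dr.)
Using ∫₀^∞ rⁿ e^(−αr) dr = n!/αⁿ⁺¹, carrying out the integral gives A² · 8·π·a_0^3/3.
Hence A² = 1/[8·π·a_0^3/3].
Substituting a_0 = 4.709 gives A² = 0.0011431, so A = 0.033810.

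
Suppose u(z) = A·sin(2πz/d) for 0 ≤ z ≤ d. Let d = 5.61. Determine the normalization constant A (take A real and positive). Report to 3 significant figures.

A ≈ 0.597

Normalization requires ∫|u|² dz = 1, integrated from 0 to d.
With ∫₀^d sin²(nπz/d) dz = d/2, carrying out the integral gives A² · d/2.
Setting this equal to 1 gives A² = 1/(d/2).
Plugging in d = 5.61 yields A = 0.5971.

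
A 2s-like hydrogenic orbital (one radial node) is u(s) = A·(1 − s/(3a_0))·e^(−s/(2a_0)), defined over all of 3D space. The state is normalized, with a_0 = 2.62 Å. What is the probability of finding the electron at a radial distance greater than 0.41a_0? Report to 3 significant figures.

P = ∫ |u|² 4πs² ds over s > 0.41a_0.
The full normalization integral is A²·[8·π·a_0^3/3] = 1, fixing A².
In terms of t = s/a_0 (A², 4π and the length scale all cancel between numerator and denominator), P = [∫_{0.41}^{∞} t^2·(1 - t/3)^2·e^(-t) dt] / [∫_{0}^{∞} t^2·(1 - t/3)^2·e^(-t) dt].
Using ∫ t^2·(1 - t/3)^2·e^(-t) dt = (-t^4 + 2·t^3 - 3·t^2 - 6·t - 6)·e^(-t)/9, the numerator is ≈ 0.65294 and the denominator is 2/3.
Taking the ratio yields P = 0.9794.

P ≈ 0.979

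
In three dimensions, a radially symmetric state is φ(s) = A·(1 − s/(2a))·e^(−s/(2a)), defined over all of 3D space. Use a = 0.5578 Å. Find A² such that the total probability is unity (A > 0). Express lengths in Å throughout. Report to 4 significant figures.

Normalization requires ∫|φ|² 4πs² ds = 1, integrated from 0 to ∞.
Carrying out the integral gives A² · 8·π·a^3.
Plugging in a = 0.5578 yields A = 0.47881.

A^2 ≈ 0.2293 Å^(-3)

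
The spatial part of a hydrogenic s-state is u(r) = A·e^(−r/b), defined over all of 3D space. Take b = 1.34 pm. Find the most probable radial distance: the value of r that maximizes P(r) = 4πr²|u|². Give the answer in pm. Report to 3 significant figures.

r ≈ 1.34 pm

Set d/dr [P(r) = 4πr²|u|²] = 0 and solve for r > 0.
Solving yields r = b.
With b = 1.34, the most probable radial distance is 1.340 pm.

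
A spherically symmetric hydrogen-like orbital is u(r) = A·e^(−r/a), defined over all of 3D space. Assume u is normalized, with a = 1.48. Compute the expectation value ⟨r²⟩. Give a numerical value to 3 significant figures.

The expectation value is the |u|²-weighted average of r^2: ∫ r^2|u|² 4πr² dr.
Since the A² factors cancel between numerator and denominator, ⟨r²⟩ = 3·a^2.
With a = 1.48, ⟨r^2⟩ = 6.571.

⟨r^2⟩ ≈ 6.57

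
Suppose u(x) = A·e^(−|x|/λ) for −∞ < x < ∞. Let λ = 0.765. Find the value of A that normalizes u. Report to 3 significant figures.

A ≈ 1.14

Require ∫ |u|² dx = 1 over the whole domain.
The integral (without the A² prefactor) comes out to λ.
So A² = (λ)^(−1).
Substituting λ = 0.765 gives A² = 1.307, so A = 1.143.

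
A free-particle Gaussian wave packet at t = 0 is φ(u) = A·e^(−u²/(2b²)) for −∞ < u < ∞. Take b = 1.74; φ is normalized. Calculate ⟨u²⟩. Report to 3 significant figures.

⟨u^2⟩ ≈ 1.51

⟨u²⟩ = ∫ u^2 |φ|² du over the full domain.
With ∫_{−∞}^{∞} u^(2m) e^(−αu²) du = (2m−1)!!·√π / (2^m α^(m+1/2)), since the A² factors cancel between numerator and denominator, ⟨u²⟩ = b^2/2.
Putting b = 1.74 gives 1.514.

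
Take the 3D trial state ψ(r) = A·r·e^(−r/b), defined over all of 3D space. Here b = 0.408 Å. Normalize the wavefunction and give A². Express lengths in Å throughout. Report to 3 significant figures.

We need A² ∫|f|² 4πr² dr = 1, taking the integral from 0 to ∞.
In 3D with spherical symmetry the volume element is 4πr² dr.
The integral (without the A² prefactor) comes out to 3·π·b^5.
Hence A² = 1/[3·π·b^5].
Plugging in b = 0.408 yields A = 3.063.

A^2 ≈ 9.38 Å^(-5)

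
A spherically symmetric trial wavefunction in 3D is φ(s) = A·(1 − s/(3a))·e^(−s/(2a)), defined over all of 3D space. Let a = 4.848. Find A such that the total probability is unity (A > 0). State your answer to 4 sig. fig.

A ≈ 0.03237

We need A² ∫|f|² 4πs² ds = 1, taking the integral from 0 to ∞.
Recall ∫₀^∞ s^m e^(−s/β) ds = m!·β^(m+1), the integral (without the A² prefactor) comes out to 8·π·a^3/3.
So A² = (8·π·a^3/3)^(−1).
With a = 4.848: A² = 0.0010476 and A = 0.032367.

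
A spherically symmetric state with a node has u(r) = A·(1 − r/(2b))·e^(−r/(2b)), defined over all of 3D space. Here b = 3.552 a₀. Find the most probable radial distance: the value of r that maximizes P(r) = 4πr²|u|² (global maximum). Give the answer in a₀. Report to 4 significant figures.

r ≈ 18.60 a₀

The maximum of P(r) = 4πr²|u|² occurs where its derivative vanishes.
Solving yields r = b·(√(5) + 3).
With b = 3.552, the most probable radial distance is 18.599 a₀.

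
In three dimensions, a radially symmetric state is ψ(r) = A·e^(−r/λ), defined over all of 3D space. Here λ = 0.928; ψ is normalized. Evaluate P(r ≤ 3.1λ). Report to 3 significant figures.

P ≈ 0.946

P = ∫ |ψ|² 4πr² dr over r ≤ 3.1λ.
Normalization gives A² = 1/(π·λ^3).
Let u = r/λ; then A², 4π and the length scale all cancel, so P = ∫_{0}^{3.1} u^2·e^(-2·u) du ÷ ∫_{0}^{∞} u^2·e^(-2·u) du.
An antiderivative of u^2·e^(-2·u) is -(2·u^2 + 2·u + 1)·e^(-2·u)/4; evaluating from 0 to 3.1 gives 1/4 - 1321·e^(-31/5)/200, while the full integral is 1/4.
This evaluates to P = 0.9464.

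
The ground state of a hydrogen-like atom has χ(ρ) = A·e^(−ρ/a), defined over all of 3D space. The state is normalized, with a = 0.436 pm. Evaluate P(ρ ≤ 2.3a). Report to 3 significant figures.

Integrate the radial probability density 4πρ²|χ|² over ρ ≤ 2.3a.
The full normalization integral is A²·[π·a^3] = 1, fixing A².
Substituting u = ρ/a, A², 4π and the length scale all cancel in the ratio: P = ∫_{0}^{2.3} u^2·e^(-2·u) du / ∫_{0}^{∞} u^2·e^(-2·u) du.
With ∫ u^2·e^(-2·u) du = -(2·u^2 + 2·u + 1)·e^(-2·u)/4 + C, the region integral is 1/4 - 809·e^(-23/5)/200 and the full one is 1/4.
This evaluates to P = 0.8374.

P ≈ 0.837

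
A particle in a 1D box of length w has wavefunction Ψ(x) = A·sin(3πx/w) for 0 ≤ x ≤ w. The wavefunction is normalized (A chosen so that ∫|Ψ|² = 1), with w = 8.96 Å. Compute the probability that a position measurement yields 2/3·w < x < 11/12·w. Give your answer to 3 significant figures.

P ≈ 0.303

P = ∫_{2/3·w}^{11/12·w} |Ψ(x)|² dx.
With A² fixed by ∫|Ψ|² = 1, i.e. A² = (w/2)^(−1), substitute and integrate.
In terms of u = x/w (A² and the length scale cancel between numerator and denominator), P = [∫_{2/3}^{11/12} sin(3·π·u)^2 du] / [∫_{0}^{1} sin(3·π·u)^2 du].
An antiderivative of sin(3·π·u)^2 is u/2 - sin(6·π·u)/(12·π); evaluating from 2/3 to 11/12 gives 1/(12·π) + 1/8, while the full integral is 1/2.
Taking the ratio, P = (2 + 3·π)/(12·π).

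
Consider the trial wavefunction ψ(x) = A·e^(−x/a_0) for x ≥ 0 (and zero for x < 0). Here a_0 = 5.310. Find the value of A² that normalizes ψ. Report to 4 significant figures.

A^2 ≈ 0.3766

We need A² ∫|f|² dx = 1, taking the integral from 0 to ∞.
Carrying out the integral gives A² · a_0/2.
Hence A² = 1/[a_0/2].
With a_0 = 5.310: A² = 0.37665 and A = 0.61372.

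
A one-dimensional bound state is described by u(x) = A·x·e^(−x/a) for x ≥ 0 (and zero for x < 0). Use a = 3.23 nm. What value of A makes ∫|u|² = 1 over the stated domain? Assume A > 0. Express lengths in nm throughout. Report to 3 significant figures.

The normalization condition is ∫|u|² dx = 1 from 0 to ∞.
With ∫₀^∞ x^2 e^(−αx) dx = 2!/α^3, ∫|u|² dx = A²·(a^3/4).
So A² = (a^3/4)^(−1).
Substituting a = 3.23 gives A² = 0.1187, so A = 0.3445.

A ≈ 0.345 nm^(-3/2)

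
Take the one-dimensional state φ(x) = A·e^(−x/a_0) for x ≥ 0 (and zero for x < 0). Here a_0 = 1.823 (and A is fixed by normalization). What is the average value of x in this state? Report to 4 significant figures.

⟨x⟩ = ∫ x |φ|² dx over the full domain.
Evaluating both integrals, ⟨x⟩ = a_0/2.
Putting a_0 = 1.823 gives 0.91150.

⟨x⟩ ≈ 0.9115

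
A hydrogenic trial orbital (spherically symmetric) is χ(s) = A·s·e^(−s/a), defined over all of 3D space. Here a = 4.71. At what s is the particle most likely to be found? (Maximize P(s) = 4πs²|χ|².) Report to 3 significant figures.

Differentiate P(s) = 4πs²|χ|² with respect to s and set to zero.
This gives s = 2·a.
With a = 4.71, the most probable radial distance is 9.420.

s ≈ 9.42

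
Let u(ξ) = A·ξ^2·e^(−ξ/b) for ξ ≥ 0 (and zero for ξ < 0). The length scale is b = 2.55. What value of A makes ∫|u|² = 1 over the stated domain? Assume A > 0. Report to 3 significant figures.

We need A² ∫|f|² dξ = 1, taking the integral from 0 to ∞.
With ∫₀^∞ ξ^4 e^(−αξ) dξ = 4!/α^5, the integral (without the A² prefactor) comes out to 3·b^5/4.
Hence A² = 1/[3·b^5/4].
Plugging in b = 2.55 yields A = 0.1112.

A ≈ 0.111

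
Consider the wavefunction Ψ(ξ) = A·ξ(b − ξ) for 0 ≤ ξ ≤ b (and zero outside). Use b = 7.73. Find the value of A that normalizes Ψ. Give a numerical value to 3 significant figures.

A ≈ 0.0330

Normalization requires ∫|Ψ|² dξ = 1, integrated from 0 to b.
∫|Ψ|² dξ = A²·(b^5/30).
Plugging in b = 7.73 yields A = 0.03297.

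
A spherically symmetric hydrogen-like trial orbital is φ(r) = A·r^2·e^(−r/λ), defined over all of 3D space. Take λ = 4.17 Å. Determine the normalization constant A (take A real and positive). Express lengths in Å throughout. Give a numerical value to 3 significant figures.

Require ∫ |φ|² 4πr² dr = 1 over the whole domain.
(Spherical symmetry: dV = 4πr² dr.)
Carrying out the integral gives A² · 45·π·λ^7/2.
Plugging in λ = 4.17 yields A = 0.0008033.

A ≈ 0.000803 Å^(-7/2)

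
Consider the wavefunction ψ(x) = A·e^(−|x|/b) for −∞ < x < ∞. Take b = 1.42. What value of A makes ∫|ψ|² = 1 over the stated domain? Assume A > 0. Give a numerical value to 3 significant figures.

Require ∫ |ψ|² dx = 1 over the whole domain.
∫|ψ|² dx = A²·(b).
So A² = (b)^(−1).
With b = 1.42: A² = 0.7042 and A = 0.8392.

A ≈ 0.839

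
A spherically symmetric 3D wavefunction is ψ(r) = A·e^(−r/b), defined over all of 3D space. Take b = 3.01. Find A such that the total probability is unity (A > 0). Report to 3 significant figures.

A ≈ 0.108

The normalization condition is ∫|ψ|² 4πr² dr = 1 from 0 to ∞.
The angular integral contributes 4π, leaving ∫₀^∞ r²|ψ|² dr.
Carrying out the integral gives A² · π·b^3.
So A² = (π·b^3)^(−1).
Plugging in b = 3.01 yields A = 0.1080.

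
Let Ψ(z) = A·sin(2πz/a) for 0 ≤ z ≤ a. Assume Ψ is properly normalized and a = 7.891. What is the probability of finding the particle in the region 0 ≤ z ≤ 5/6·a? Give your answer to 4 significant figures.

P ≈ 0.9022

P = ∫_{0}^{5/6·a} |Ψ(z)|² dz.
The normalization integral ∫|Ψ|²dz over the whole domain equals a/2·A², and A² cancels in the ratio.
Let u = z/a; then A² and the length scale cancel, so P = ∫_{0}^{5/6} sin(2·π·u)^2 du ÷ ∫_{0}^{1} sin(2·π·u)^2 du.
Using ∫ sin(2·π·u)^2 du = u/2 - sin(4·π·u)/(8·π), the numerator is √(3)/(16·π) + 5/12 and the denominator is 1/2.
Taking the ratio, P = √(3)/(8·π) + 5/6.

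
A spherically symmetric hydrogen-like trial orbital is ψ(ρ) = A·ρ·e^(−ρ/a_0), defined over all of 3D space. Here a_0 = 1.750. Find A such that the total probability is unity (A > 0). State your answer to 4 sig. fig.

The normalization condition is ∫|ψ|² 4πρ² dρ = 1 from 0 to ∞.
(Spherical symmetry: dV = 4πρ² dρ.)
Carrying out the integral gives A² · 3·π·a_0^5.
Setting this equal to 1 gives A² = 1/(3·π·a_0^5).
Substituting a_0 = 1.750 gives A² = 0.0064646, so A = 0.080402.

A ≈ 0.08040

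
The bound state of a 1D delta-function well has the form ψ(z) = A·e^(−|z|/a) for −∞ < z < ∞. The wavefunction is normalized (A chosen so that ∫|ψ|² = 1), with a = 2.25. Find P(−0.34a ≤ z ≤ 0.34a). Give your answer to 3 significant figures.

|ψ|² is the probability density, so P = ∫_{−0.34a}^{0.34a} |ψ|² dz.
The normalization integral ∫|ψ|²dz over the whole domain equals a·A², and A² cancels in the ratio.
Both integrals are even about z = 0, so only the z ≥ 0 halves are needed (the factors of 2 cancel). Substituting u = z/a, A² and the length scale cancel in the ratio: P = ∫_{0}^{0.34} e^(-2·u) du / ∫_{0}^{∞} e^(-2·u) du.
With ∫ e^(-2·u) du = -e^(-2·u)/2 + C, the region integral is 1/2 - e^(-17/25)/2 and the full one is 1/2.
Evaluating gives P = 0.4934.

P ≈ 0.493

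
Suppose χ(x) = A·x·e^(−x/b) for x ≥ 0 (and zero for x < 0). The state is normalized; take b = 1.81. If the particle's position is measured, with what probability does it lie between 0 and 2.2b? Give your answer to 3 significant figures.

P ≈ 0.815

The probability is P = ∫ |χ|² dx over [0, 2.2b].
Since A² = 1/(b^3/4), this is the region integral divided by the full normalization integral.
Substituting u = x/b, A² and the length scale cancel in the ratio: P = ∫_{0}^{2.2} u^2·e^(-2·u) du / ∫_{0}^{∞} u^2·e^(-2·u) du.
With ∫ u^2·e^(-2·u) du = -(2·u^2 + 2·u + 1)·e^(-2·u)/4 + C, the region integral is 1/4 - 377·e^(-22/5)/100 and the full one is 1/4.
This works out to P = 0.8149.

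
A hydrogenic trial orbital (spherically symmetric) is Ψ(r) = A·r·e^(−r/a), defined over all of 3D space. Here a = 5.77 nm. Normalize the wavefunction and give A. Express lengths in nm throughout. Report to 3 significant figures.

A ≈ 0.00407 nm^(-5/2)

We need A² ∫|f|² 4πr² dr = 1, taking the integral from 0 to ∞.
The angular integral contributes 4π, leaving ∫₀^∞ r²|Ψ|² dr.
With Ψ = A·r·e^(−r/a), the integral evaluates to A²·[3·π·a^5].
Setting this equal to 1 gives A² = 1/(3·π·a^5).
Substituting a = 5.77 gives A² = 0.00001659, so A = 0.004073.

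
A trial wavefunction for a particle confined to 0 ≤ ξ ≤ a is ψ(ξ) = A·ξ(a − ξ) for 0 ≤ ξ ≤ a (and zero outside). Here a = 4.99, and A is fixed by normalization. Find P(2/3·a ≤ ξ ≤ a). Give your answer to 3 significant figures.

P ≈ 0.210

|ψ|² is the probability density, so P = ∫_{2/3·a}^{a} |ψ|² dξ.
With A² fixed by ∫|ψ|² = 1, i.e. A² = (a^5/30)^(−1), substitute and integrate.
Substituting u = ξ/a, A² and the length scale cancel in the ratio: P = ∫_{2/3}^{1} u^2·(1 - u)^2 du / ∫_{0}^{1} u^2·(1 - u)^2 du.
With ∫ u^2·(1 - u)^2 du = u^3·(6·u^2 - 15·u + 10)/30 + C, the region integral is 17/2430 and the full one is 1/30.
Evaluating gives P = 17/81.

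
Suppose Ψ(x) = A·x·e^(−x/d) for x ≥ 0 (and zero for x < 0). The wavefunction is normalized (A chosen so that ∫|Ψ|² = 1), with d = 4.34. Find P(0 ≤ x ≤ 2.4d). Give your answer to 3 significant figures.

P = ∫_{0}^{2.4d} |Ψ(x)|² dx.
Since A² = 1/(d^3/4), this is the region integral divided by the full normalization integral.
Let u = x/d; then A² and the length scale cancel, so P = ∫_{0}^{2.4} u^2·e^(-2·u) du ÷ ∫_{0}^{∞} u^2·e^(-2·u) du.
With ∫ u^2·e^(-2·u) du = -(2·u^2 + 2·u + 1)·e^(-2·u)/4 + C, the region integral is 1/4 - 433·e^(-24/5)/100 and the full one is 1/4.
Taking the ratio, P = 0.8575.

P ≈ 0.857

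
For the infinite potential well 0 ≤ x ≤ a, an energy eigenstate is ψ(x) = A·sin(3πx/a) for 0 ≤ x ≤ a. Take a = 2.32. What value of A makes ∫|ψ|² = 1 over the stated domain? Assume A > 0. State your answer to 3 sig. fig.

Require ∫ |ψ|² dx = 1 over the whole domain.
With ∫₀^a sin²(nπx/a) dx = a/2, ∫|ψ|² dx = A²·(a/2).
Setting this equal to 1 gives A² = 1/(a/2).
With a = 2.32: A² = 0.8621 and A = 0.9285.

A ≈ 0.928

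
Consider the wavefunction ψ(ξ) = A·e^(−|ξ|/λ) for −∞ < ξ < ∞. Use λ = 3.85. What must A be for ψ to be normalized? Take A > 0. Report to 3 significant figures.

We need A² ∫|f|² dξ = 1, taking the integral from −∞ to ∞.
Using ∫₀^∞ ξⁿ e^(−αξ) dξ = n!/αⁿ⁺¹, the integral (without the A² prefactor) comes out to λ.
Plugging in λ = 3.85 yields A = 0.5096.

A ≈ 0.510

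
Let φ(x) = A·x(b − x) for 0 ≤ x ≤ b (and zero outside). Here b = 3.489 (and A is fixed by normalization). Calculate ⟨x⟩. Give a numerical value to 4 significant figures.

⟨x⟩ ≈ 1.745

⟨x⟩ = ∫ x |φ|² dx over the full domain.
Expanding the polynomial and integrating term by term, the ratio of the moment integral to the normalization integral gives ⟨x⟩ = b/2.
Putting b = 3.489 gives 1.7445.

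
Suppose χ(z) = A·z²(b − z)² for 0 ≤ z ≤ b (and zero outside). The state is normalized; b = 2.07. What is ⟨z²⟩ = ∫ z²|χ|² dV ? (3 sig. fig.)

By definition ⟨z²⟩ = ∫ z^2 |χ(z)|² dz.
Evaluating both integrals, ⟨z²⟩ = 3·b^2/11.
With b = 2.07, ⟨z^2⟩ = 1.169.

⟨z^2⟩ ≈ 1.17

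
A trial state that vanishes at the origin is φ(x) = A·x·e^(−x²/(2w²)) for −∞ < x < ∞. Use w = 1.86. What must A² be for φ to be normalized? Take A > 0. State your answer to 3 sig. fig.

Require ∫ |φ|² dx = 1 over the whole domain.
Differentiating ∫e^(−αx²) dx = √(π/α) under α to get the higher moments, carrying out the integral gives A² · √(π)·w^3/2.
Setting this equal to 1 gives A² = 1/(√(π)·w^3/2).
With w = 1.86: A² = 0.1754 and A = 0.4188.

A^2 ≈ 0.175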